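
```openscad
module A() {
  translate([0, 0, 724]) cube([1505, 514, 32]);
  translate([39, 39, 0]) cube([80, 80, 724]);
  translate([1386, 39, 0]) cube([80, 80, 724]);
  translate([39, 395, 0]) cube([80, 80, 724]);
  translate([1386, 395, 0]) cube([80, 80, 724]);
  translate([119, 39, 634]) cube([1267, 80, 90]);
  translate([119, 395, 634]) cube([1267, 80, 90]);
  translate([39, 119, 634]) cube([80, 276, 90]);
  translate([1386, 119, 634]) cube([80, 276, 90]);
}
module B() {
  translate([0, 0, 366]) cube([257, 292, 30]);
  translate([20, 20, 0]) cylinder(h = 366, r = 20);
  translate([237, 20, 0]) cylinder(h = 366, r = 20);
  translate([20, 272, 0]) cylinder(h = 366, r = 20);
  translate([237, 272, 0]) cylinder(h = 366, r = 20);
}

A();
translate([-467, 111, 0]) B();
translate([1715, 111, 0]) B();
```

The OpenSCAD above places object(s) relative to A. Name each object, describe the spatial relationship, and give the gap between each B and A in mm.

Each stool's nearest face is 210 mm from the table's bounding box.

A is a table. B is a stool. Two stools sit around the table at the −x, +x sides. The gap between each stool and the table is 210 mm.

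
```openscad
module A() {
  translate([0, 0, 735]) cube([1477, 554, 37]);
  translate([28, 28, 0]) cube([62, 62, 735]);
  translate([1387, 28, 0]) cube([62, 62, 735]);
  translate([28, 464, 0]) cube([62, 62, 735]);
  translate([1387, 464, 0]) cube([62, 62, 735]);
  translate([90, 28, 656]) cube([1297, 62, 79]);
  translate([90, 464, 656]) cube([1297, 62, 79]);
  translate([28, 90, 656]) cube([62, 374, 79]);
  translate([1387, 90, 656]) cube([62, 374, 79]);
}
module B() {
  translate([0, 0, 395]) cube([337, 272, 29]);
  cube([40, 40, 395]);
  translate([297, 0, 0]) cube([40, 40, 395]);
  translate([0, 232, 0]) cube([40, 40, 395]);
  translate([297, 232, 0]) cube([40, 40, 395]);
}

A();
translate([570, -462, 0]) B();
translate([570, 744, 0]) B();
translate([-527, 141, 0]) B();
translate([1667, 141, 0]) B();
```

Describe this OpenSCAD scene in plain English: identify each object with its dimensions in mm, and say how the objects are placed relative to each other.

A is a rectangular dining table. The top is 1477×554×37 mm with its upper surface at z = 772 mm. It stands on four 62×62 mm square legs, each inset 28 mm from the nearest pair of top edges, running from the floor to the underside of the top. Four apron rails, 62 mm thick and 79 mm tall, run between adjacent legs with their top edges flush with the underside of the top and their outer faces flush with the legs' outer faces.

B is a simple wooden stool: a rectangular seat 337 mm (x) by 272 mm (y), 29 mm thick, top face at z = 424 mm, on four square legs, each 40×40 mm in cross-section. The legs rest on z = 0, each flush with a corner of the seat.

Four stools sit around the table at the −y, +y, −x, +x sides.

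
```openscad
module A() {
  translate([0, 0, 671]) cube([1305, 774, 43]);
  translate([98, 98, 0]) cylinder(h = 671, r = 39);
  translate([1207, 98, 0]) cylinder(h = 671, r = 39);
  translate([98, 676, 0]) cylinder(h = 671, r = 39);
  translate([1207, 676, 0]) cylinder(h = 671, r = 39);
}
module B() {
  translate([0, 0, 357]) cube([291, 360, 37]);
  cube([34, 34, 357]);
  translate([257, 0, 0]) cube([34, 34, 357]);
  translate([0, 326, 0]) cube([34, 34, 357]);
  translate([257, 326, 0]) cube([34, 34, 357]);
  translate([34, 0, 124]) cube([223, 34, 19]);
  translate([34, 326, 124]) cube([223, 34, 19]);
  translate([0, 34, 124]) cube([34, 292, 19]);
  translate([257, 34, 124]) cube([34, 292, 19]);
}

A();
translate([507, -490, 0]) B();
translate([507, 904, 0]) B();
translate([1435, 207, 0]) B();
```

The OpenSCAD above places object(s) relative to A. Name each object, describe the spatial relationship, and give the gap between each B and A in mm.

A is a table. B is a stool. Three stools sit around the table at the −y, +y, +x sides. The gap between each stool and the table is 130 mm.

Each stool's nearest face is 130 mm from the table's bounding box.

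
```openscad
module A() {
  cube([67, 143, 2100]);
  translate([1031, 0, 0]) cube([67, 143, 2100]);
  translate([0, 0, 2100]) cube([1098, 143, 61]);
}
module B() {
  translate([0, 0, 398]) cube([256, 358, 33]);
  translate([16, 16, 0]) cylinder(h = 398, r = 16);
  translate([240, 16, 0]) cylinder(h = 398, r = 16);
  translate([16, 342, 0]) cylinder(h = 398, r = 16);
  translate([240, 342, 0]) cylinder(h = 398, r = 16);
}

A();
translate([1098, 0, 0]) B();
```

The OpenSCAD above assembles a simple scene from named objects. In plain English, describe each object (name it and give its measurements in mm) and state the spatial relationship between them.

A is a door frame. The clear opening is 964 mm wide and 2100 mm high. Two 67 mm wide jambs, 143 mm deep, stand either side of the opening from the floor to the top of the opening. A 61 mm thick head sits across the top of both jambs, spanning the full outside width of the frame.

B is a four-legged stool. The seat is 256×358 mm, 33 mm thick, top at z = 431 mm. It stands on four round legs, each 32 mm in diameter, from z = 0 to the seat underside, each leg's axis is inset half a diameter from the nearest pair of seat edges (so the leg's bounding box is flush with the corner).

The stool is against the door frame's +x side, with their −y faces flush.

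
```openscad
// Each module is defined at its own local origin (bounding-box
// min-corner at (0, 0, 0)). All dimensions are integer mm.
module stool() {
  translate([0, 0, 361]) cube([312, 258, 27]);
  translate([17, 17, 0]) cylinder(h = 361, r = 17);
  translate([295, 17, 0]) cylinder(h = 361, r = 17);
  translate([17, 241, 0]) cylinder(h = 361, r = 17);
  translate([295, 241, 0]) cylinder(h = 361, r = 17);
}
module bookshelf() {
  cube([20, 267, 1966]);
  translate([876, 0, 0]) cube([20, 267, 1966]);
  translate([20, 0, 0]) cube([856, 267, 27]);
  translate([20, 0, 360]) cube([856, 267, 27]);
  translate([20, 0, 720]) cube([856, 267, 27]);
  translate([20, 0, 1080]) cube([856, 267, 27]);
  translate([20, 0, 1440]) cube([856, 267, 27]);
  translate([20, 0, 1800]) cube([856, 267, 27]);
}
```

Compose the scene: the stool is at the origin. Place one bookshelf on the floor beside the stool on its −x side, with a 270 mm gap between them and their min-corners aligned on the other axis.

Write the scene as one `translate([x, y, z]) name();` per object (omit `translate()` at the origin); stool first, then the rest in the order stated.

stool();
translate([-1166, 0, 0]) bookshelf();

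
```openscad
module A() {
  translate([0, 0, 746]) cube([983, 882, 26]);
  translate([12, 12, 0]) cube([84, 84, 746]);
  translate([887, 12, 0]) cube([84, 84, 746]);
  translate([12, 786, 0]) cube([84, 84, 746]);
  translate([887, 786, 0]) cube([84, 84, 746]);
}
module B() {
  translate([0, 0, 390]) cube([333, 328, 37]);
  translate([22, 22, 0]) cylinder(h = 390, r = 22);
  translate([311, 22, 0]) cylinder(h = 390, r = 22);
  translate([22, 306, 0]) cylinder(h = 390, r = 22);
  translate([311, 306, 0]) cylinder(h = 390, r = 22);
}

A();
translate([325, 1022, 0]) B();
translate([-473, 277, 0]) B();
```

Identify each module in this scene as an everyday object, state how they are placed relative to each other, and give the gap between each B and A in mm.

Each stool's nearest face is 140 mm from the table's bounding box.

A is a table. B is a stool. Two stools sit around the table at the +y, −x sides. The gap between each stool and the table is 140 mm.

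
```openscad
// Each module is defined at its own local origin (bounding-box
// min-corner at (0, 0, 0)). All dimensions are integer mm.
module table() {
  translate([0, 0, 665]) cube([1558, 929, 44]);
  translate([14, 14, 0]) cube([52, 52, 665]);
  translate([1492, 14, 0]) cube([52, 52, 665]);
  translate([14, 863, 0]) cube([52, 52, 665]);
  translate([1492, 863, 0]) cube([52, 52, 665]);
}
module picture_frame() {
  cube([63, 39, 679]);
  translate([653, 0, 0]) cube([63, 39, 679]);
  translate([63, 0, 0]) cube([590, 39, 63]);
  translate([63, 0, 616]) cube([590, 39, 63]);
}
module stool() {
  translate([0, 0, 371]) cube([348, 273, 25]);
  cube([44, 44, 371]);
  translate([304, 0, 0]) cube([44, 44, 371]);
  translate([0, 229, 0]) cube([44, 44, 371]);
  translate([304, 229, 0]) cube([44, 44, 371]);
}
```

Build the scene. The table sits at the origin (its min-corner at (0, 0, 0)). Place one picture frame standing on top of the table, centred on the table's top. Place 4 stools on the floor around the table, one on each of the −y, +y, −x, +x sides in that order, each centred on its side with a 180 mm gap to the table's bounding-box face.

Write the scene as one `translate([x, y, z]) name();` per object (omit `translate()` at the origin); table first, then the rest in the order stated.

table();
translate([421, 445, 709]) picture_frame();
translate([605, -453, 0]) stool();
translate([605, 1109, 0]) stool();
translate([-528, 328, 0]) stool();
translate([1738, 328, 0]) stool();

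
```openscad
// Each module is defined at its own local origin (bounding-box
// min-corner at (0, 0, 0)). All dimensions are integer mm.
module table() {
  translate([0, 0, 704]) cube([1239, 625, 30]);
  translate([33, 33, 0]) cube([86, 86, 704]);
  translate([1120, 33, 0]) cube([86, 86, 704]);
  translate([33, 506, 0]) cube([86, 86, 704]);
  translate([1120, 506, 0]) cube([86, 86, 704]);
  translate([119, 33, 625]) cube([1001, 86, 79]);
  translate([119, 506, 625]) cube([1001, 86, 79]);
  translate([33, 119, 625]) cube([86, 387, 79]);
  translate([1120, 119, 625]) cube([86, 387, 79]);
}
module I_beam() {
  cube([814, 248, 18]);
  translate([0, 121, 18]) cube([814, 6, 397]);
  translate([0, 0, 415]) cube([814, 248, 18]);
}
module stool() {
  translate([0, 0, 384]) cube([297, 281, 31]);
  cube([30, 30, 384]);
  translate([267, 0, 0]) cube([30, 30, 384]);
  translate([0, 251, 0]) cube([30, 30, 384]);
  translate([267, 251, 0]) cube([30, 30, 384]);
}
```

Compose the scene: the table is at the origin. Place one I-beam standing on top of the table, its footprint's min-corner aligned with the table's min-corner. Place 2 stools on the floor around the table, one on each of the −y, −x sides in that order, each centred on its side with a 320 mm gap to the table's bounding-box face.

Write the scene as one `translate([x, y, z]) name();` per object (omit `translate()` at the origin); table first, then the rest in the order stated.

table();
translate([0, 0, 734]) I_beam();
translate([471, -601, 0]) stool();
translate([-617, 172, 0]) stool();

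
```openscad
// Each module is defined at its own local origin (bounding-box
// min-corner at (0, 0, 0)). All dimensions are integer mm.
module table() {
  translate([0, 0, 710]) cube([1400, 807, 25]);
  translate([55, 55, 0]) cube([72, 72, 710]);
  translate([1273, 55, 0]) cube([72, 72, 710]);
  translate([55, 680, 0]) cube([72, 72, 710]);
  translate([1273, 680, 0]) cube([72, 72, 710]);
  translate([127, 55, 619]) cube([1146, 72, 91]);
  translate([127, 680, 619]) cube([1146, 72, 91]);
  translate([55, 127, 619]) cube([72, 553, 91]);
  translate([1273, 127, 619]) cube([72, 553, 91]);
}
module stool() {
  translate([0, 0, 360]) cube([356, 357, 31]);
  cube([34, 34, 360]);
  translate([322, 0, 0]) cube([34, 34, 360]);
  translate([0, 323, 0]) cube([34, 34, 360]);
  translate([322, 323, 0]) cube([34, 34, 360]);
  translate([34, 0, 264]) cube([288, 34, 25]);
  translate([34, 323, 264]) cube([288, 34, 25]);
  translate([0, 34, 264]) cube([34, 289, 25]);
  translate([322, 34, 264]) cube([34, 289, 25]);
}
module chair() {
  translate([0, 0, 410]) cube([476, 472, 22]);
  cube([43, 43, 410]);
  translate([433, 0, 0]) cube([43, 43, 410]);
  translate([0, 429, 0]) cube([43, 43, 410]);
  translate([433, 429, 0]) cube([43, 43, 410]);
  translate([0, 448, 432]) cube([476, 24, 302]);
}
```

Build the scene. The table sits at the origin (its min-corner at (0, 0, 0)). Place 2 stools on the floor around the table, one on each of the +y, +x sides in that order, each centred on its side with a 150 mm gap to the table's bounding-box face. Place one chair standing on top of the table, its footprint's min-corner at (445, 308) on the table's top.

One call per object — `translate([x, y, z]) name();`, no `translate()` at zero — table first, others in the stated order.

table();
translate([522, 957, 0]) stool();
translate([1550, 225, 0]) stool();
translate([445, 308, 735]) chair();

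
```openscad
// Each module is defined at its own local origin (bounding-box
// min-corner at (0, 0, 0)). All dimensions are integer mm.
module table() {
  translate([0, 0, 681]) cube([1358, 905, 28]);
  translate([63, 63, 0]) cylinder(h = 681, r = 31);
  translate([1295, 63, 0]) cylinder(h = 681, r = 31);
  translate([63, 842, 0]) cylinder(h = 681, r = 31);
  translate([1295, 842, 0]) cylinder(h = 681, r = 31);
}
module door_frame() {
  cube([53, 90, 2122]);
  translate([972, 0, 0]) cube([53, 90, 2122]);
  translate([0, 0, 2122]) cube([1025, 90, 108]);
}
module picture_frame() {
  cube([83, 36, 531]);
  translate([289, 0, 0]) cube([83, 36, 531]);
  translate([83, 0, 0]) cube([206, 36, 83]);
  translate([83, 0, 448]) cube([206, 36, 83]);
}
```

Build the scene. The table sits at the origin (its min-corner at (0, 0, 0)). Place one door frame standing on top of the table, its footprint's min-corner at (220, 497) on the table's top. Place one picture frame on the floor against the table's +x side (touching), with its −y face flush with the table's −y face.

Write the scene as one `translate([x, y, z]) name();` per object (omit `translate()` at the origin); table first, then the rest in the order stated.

table();
translate([220, 497, 709]) door_frame();
translate([1358, 0, 0]) picture_frame();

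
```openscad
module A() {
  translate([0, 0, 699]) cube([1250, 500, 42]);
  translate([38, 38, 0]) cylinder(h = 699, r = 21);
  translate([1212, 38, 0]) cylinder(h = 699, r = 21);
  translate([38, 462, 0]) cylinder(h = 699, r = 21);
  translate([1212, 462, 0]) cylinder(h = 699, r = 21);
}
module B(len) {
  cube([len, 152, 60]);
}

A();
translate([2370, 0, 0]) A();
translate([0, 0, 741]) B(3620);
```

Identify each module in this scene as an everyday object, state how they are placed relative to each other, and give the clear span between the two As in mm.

A is a table. B is a beam. A beam spans the tops of two tables. The clear span between the two tables is 1120 mm.

Second table starts at x = 2370; first ends at x = 1250; clear span = 2370 − 1250 = 1120 mm.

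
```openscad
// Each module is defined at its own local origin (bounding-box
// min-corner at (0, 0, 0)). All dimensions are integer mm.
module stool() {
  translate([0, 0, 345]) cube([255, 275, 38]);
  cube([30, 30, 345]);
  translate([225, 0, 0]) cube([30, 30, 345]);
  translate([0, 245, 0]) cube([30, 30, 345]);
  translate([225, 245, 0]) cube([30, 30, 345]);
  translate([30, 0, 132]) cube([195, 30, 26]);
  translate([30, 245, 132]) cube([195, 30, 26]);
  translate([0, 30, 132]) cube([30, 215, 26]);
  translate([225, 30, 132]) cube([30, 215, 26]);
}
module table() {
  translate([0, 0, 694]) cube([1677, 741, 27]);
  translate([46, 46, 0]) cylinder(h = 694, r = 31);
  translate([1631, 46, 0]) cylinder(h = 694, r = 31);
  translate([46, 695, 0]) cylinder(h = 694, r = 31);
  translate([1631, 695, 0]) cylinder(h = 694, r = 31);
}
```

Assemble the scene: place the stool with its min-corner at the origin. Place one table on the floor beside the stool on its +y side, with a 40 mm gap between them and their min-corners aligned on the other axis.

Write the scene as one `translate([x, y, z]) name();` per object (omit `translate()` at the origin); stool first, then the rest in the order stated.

stool();
translate([0, 315, 0]) table();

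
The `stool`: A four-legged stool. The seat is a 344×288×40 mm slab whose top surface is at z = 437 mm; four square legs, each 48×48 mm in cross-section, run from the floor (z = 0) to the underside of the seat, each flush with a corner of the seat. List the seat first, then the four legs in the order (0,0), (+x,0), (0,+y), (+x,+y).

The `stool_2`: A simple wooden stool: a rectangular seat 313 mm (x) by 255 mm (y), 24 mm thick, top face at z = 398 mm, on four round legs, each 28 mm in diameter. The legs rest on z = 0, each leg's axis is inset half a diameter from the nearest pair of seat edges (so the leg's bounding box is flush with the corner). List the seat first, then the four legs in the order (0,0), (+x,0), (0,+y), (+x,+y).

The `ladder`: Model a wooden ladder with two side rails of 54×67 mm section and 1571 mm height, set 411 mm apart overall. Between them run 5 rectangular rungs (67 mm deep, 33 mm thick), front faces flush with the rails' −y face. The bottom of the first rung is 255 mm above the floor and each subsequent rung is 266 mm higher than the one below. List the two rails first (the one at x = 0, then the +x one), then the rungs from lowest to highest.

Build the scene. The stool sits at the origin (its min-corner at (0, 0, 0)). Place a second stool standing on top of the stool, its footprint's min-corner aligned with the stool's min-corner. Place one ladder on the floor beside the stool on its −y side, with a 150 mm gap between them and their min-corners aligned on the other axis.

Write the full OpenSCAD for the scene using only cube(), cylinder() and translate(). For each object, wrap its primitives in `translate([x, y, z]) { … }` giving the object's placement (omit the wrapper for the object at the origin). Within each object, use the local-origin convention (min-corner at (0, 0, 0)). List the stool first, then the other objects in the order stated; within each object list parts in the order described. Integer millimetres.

translate([0, 0, 397]) cube([344, 288, 40]);
cube([48, 48, 397]);
translate([296, 0, 0]) cube([48, 48, 397]);
translate([0, 240, 0]) cube([48, 48, 397]);
translate([296, 240, 0]) cube([48, 48, 397]);
translate([0, 0, 437]) {
  translate([0, 0, 374]) cube([313, 255, 24]);
  translate([14, 14, 0]) cylinder(h = 374, r = 14);
  translate([299, 14, 0]) cylinder(h = 374, r = 14);
  translate([14, 241, 0]) cylinder(h = 374, r = 14);
  translate([299, 241, 0]) cylinder(h = 374, r = 14);
}
translate([0, -217, 0]) {
  cube([54, 67, 1571]);
  translate([357, 0, 0]) cube([54, 67, 1571]);
  translate([54, 0, 255]) cube([303, 67, 33]);
  translate([54, 0, 521]) cube([303, 67, 33]);
  translate([54, 0, 787]) cube([303, 67, 33]);
  translate([54, 0, 1053]) cube([303, 67, 33]);
  translate([54, 0, 1319]) cube([303, 67, 33]);
}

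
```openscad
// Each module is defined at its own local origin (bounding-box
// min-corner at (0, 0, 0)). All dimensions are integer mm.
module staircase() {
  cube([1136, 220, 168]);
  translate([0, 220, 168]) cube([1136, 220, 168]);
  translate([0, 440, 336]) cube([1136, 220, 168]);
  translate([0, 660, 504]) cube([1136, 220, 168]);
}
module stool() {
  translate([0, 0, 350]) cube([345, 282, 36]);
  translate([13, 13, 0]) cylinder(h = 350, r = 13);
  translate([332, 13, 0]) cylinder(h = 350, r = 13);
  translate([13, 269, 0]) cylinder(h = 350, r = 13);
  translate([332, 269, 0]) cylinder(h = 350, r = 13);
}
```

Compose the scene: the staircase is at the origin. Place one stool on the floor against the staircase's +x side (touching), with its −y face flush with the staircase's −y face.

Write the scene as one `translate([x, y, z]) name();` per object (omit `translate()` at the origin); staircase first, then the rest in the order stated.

staircase();
translate([1136, 0, 0]) stool();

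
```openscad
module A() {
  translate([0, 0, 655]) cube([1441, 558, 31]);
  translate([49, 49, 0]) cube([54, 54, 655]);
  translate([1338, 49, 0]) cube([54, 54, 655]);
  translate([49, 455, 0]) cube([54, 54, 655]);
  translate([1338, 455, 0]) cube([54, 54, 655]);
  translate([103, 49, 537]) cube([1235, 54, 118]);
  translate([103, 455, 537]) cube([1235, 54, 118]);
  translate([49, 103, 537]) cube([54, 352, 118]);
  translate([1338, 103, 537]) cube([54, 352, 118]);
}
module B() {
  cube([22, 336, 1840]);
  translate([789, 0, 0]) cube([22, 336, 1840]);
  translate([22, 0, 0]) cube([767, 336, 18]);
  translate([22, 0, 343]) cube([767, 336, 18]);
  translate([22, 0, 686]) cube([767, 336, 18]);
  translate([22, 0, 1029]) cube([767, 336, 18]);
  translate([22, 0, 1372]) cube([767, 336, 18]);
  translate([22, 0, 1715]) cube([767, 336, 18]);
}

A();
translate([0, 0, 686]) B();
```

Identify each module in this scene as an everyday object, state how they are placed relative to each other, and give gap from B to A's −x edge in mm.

A is a table. B is a bookshelf. The bookshelf is on top of the table. The gap from the bookshelf to the table's −x edge is 0 mm.

The bookshelf's min-x is at 0; the table's min-x is 0; gap = 0 mm.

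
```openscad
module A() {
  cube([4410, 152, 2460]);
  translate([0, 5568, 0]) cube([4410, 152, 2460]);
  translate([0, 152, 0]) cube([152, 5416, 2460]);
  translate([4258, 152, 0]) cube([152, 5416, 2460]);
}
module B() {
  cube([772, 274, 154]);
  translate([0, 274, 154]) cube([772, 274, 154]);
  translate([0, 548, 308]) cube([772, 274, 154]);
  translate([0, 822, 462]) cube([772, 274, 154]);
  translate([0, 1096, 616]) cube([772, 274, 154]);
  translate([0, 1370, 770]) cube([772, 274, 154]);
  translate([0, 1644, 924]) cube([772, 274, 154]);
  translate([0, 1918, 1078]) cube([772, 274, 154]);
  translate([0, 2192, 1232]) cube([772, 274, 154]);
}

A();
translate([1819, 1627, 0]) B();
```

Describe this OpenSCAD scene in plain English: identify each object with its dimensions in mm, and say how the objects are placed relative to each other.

A is the wall frame of a small rectangular building: four walls, each 2460 mm tall and 152 mm thick, enclosing a footprint 4410 mm (x) by 5720 mm (y) outside-to-outside, with no floor or roof. The front and back walls (the −y and +y sides) span the full width; the two side walls fit between them.

B is a run of 9 identical solid stair steps. Each tread is 772×274 mm and each step block is 154 mm high. Step 1 rests on the floor; step k is offset from step 1 by (k−1)×274 mm in y and (k−1)×154 mm in z.

The staircase sits inside the house frame, centred.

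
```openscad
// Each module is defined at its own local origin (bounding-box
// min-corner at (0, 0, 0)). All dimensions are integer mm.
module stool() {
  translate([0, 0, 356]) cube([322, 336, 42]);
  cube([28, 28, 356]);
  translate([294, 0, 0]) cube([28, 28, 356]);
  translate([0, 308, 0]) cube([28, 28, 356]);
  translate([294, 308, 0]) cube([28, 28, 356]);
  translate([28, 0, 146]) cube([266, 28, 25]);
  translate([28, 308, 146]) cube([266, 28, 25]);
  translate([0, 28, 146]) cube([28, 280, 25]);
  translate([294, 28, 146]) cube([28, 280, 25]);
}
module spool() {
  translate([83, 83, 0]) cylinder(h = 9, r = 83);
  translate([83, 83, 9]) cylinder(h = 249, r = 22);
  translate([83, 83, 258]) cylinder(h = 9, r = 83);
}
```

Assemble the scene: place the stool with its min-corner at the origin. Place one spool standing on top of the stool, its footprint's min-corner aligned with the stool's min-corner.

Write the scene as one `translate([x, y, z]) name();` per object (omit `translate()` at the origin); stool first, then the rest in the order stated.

stool();
translate([0, 0, 398]) spool();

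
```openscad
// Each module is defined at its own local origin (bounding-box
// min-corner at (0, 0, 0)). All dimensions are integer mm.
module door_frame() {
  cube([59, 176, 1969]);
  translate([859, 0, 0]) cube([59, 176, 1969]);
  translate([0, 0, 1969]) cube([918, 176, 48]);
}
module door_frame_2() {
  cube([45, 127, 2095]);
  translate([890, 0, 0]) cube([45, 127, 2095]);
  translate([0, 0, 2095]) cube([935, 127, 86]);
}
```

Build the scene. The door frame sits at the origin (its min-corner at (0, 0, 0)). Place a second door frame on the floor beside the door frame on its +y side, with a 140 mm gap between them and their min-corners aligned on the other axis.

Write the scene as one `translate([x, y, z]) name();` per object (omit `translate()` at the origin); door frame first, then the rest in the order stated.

door_frame();
translate([0, 316, 0]) door_frame_2();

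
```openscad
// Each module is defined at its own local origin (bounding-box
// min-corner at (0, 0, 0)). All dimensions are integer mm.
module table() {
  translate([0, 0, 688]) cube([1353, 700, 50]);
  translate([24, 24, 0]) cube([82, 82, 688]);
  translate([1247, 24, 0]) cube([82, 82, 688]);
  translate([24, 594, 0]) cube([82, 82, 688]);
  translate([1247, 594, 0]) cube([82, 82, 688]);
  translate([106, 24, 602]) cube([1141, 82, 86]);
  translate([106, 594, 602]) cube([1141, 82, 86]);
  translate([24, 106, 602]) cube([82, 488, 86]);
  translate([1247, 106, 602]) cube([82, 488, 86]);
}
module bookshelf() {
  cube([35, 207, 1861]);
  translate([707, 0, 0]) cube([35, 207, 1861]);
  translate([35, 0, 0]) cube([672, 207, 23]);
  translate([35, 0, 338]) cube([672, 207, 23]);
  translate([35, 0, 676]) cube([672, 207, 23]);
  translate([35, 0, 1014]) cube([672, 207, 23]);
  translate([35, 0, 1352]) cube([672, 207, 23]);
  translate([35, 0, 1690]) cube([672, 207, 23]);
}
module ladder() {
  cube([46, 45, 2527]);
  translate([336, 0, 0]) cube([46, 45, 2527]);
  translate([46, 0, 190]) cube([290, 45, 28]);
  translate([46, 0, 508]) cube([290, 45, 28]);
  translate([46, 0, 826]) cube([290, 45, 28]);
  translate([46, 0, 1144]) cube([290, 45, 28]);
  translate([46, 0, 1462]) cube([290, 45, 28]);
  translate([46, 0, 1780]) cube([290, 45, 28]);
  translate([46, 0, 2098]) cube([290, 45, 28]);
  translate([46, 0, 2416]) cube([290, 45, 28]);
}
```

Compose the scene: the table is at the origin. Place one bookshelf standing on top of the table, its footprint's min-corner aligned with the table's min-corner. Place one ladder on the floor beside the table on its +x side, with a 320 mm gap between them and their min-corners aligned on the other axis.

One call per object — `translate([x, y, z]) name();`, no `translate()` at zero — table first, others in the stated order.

table();
translate([0, 0, 738]) bookshelf();
translate([1673, 0, 0]) ladder();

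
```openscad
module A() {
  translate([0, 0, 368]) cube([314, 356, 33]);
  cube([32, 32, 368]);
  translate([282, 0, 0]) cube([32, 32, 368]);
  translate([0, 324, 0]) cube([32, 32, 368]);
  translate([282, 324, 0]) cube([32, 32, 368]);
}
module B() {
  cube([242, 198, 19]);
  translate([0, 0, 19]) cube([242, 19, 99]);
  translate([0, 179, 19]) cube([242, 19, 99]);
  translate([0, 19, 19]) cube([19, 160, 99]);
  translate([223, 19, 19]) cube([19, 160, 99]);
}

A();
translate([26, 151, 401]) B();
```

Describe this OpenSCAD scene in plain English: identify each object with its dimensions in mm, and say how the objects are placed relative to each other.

A is a four-legged stool. The seat is a 314×356×33 mm slab whose top surface is at z = 401 mm; four square legs, each 32×32 mm in cross-section, run from the floor (z = 0) to the underside of the seat, each flush with a corner of the seat.

B is an open storage box with external size 242×198×118 mm and wall thickness 19 mm (the base is also 19 mm thick). The base covers the whole footprint; the four walls stand on the base, with the y-facing walls full-width and the x-facing walls fitting between their inner faces.

The open box is on top of the stool.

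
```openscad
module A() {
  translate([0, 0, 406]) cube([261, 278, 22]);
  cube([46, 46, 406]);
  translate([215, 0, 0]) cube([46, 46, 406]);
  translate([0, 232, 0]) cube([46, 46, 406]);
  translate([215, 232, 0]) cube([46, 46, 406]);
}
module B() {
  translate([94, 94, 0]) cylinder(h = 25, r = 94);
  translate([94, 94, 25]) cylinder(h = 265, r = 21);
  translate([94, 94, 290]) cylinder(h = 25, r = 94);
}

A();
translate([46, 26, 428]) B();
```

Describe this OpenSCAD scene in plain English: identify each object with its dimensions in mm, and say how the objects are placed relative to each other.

A is a simple wooden stool: a rectangular seat 261 mm (x) by 278 mm (y), 22 mm thick, top face at z = 428 mm, on four square legs, each 46×46 mm in cross-section. The legs rest on z = 0, each flush with a corner of the seat.

B is a spool: two coaxial disc flanges of radius 94 mm and thickness 25 mm, joined by a core cylinder of radius 21 mm and height 265 mm. The lower flange rests on z = 0 and the three cylinders share a vertical axis.

The spool is on top of the stool.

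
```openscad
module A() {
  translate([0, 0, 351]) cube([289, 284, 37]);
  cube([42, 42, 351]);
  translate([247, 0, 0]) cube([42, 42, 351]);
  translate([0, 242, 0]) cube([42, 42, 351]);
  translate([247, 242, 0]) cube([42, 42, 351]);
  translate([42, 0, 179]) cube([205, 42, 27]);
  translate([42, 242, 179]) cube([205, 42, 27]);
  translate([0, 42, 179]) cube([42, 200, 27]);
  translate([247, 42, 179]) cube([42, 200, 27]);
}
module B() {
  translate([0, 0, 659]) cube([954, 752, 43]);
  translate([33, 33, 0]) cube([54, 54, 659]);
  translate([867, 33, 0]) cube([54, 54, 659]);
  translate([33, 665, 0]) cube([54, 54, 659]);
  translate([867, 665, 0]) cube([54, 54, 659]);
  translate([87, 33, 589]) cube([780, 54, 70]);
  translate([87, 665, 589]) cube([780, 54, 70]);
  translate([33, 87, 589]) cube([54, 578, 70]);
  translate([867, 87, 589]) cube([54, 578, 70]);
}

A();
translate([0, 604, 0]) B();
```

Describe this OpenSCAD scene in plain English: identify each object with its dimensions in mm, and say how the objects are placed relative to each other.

A is a four-legged stool. The seat is 289×284 mm, 37 mm thick, top at z = 388 mm. It stands on four square legs, each 42×42 mm in cross-section, from z = 0 to the seat underside, each flush with a corner of the seat. Four stretchers, 42 mm wide and 27 mm tall, connect adjacent legs with their undersides at z = 179 mm, each running between the inner faces of the legs it joins and aligned with the legs' outer faces on the other axis.

B is a table with a 954×752 mm rectangular top, 43 mm thick, top surface at z = 702 mm, supported by four 54×54 mm square legs, each inset 33 mm from the nearest pair of top edges, running from the floor. Four apron rails, 54 mm thick and 70 mm tall, run between adjacent legs with their top edges flush with the underside of the top and their outer faces flush with the legs' outer faces.

The table is on the floor beside the stool on its +y side.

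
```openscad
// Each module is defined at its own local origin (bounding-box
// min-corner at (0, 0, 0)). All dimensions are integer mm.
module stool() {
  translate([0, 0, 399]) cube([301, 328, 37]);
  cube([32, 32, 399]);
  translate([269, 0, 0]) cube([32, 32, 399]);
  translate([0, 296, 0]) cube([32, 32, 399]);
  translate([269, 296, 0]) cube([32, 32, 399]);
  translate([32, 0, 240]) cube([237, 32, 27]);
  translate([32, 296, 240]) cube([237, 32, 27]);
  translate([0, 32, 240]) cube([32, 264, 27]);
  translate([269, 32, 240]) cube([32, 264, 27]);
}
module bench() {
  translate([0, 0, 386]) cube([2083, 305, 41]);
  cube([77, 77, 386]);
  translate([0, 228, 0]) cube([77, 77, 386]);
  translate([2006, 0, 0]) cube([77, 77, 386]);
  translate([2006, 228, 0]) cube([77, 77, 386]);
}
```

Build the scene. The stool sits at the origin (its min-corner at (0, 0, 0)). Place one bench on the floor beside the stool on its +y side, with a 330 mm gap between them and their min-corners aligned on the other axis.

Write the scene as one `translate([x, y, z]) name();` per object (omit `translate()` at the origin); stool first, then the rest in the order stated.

stool();
translate([0, 658, 0]) bench();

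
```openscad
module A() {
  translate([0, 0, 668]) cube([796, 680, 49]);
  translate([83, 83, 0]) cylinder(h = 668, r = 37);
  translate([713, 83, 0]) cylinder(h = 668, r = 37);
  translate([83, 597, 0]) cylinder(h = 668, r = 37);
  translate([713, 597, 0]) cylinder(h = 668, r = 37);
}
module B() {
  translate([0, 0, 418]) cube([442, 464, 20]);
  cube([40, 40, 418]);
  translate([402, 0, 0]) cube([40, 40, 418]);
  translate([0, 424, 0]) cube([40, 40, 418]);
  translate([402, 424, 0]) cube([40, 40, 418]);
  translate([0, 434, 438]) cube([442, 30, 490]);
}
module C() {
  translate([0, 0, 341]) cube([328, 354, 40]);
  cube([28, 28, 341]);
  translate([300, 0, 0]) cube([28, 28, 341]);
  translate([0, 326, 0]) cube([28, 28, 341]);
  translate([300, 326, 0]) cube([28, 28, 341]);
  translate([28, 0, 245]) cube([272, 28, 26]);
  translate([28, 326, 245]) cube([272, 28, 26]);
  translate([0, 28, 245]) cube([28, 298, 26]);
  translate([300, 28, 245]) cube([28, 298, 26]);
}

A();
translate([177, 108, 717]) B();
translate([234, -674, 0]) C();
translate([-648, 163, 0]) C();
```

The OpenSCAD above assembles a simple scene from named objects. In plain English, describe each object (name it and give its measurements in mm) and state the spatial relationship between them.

A is a table: top 796 mm (x) × 680 mm (y), 49 mm thick, upper face at z = 717 mm, on four round legs of 74 mm diameter, each leg's bounding box inset 46 mm from the nearest pair of top edges, running from z = 0 to the bottom of the top.

B is a chair. The seat is a 442×464×20 mm slab with its top at z = 438 mm, on four 40×40 mm corner legs (flush with the seat edges, standing on z = 0). A flat backrest 30 mm thick, 490 mm tall, spans the full seat width and rises from the seat top along its +y edge, rear face flush with the rear of the seat.

C is a simple wooden stool: a rectangular seat 328 mm (x) by 354 mm (y), 40 mm thick, top face at z = 381 mm, on four square legs, each 28×28 mm in cross-section. The legs rest on z = 0, each flush with a corner of the seat. Four stretchers, 28 mm wide and 26 mm tall, connect adjacent legs with their undersides at z = 245 mm, each running between the inner faces of the legs it joins and aligned with the legs' outer faces on the other axis.

The chair is on top of the table, centred. Two stools sit around the table at the −y, −x sides.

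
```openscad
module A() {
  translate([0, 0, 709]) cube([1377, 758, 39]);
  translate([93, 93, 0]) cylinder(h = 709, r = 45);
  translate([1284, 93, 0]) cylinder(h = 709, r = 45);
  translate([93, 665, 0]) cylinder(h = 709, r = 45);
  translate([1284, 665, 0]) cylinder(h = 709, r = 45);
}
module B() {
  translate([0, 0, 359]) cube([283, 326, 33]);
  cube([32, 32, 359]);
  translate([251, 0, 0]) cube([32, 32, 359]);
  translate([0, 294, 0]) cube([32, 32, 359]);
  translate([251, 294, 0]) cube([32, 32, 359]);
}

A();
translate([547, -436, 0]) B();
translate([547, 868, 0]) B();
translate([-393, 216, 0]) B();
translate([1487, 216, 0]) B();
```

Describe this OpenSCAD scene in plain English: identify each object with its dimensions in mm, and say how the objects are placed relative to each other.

A is a table with a 1377×758 mm rectangular top, 39 mm thick, top surface at z = 748 mm, supported by four round legs of 90 mm diameter, each leg's bounding box inset 48 mm from the nearest pair of top edges, running from the floor.

B is a simple wooden stool: a rectangular seat 283 mm (x) by 326 mm (y), 33 mm thick, top face at z = 392 mm, on four square legs, each 32×32 mm in cross-section. The legs rest on z = 0, each flush with a corner of the seat.

Four stools sit around the table at the −y, +y, −x, +x sides.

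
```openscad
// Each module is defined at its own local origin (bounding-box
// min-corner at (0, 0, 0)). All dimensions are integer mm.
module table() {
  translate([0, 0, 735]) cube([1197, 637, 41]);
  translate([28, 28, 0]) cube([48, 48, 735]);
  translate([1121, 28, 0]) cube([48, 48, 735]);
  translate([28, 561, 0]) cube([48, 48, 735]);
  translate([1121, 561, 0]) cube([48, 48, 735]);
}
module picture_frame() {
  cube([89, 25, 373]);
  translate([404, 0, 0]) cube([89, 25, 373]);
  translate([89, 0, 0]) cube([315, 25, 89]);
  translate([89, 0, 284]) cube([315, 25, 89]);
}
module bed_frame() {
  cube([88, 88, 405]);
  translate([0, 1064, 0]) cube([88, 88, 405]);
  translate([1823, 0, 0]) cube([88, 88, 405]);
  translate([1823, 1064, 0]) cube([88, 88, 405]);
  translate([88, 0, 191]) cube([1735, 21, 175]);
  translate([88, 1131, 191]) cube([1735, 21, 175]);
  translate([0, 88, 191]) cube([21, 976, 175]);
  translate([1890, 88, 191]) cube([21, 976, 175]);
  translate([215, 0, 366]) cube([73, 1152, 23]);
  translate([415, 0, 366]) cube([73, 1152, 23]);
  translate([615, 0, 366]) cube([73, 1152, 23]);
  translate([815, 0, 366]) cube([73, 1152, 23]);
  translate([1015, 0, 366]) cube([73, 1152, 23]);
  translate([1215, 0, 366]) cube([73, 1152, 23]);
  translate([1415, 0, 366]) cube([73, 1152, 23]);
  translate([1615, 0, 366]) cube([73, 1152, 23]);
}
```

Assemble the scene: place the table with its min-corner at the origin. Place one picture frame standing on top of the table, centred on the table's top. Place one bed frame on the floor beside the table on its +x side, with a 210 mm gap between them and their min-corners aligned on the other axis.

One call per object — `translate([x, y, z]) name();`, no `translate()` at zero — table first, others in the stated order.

table();
translate([352, 306, 776]) picture_frame();
translate([1407, 0, 0]) bed_frame();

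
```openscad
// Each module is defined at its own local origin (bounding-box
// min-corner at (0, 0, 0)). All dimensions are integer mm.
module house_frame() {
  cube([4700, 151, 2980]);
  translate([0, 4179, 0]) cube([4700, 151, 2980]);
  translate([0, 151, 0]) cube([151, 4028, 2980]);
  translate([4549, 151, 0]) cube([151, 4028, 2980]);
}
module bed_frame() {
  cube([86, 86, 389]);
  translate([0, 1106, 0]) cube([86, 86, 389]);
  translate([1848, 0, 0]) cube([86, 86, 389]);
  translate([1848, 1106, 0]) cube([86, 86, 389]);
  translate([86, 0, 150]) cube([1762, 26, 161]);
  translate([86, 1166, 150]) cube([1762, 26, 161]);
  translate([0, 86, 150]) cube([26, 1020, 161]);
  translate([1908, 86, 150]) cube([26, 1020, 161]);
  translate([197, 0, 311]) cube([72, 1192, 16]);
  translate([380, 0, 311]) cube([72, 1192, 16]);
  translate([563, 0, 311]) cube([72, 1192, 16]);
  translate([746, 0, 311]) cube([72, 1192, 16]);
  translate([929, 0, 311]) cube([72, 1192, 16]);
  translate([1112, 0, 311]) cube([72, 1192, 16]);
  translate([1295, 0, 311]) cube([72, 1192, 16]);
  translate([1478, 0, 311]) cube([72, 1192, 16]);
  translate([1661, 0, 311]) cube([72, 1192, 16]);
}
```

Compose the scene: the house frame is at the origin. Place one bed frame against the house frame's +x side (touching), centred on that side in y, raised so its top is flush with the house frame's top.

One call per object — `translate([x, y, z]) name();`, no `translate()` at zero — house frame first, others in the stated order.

house_frame();
translate([4700, 1569, 2591]) bed_frame();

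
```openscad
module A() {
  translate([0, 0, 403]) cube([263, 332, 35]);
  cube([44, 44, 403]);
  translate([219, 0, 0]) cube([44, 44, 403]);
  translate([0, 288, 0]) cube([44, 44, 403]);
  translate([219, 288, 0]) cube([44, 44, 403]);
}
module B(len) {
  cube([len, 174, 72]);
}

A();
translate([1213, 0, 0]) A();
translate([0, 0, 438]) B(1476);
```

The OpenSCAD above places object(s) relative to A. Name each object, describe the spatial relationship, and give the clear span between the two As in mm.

A is a stool. B is a beam. A beam spans the tops of two stools. The clear span between the two stools is 950 mm.

Second stool starts at x = 1213; first ends at x = 263; clear span = 1213 − 263 = 950 mm.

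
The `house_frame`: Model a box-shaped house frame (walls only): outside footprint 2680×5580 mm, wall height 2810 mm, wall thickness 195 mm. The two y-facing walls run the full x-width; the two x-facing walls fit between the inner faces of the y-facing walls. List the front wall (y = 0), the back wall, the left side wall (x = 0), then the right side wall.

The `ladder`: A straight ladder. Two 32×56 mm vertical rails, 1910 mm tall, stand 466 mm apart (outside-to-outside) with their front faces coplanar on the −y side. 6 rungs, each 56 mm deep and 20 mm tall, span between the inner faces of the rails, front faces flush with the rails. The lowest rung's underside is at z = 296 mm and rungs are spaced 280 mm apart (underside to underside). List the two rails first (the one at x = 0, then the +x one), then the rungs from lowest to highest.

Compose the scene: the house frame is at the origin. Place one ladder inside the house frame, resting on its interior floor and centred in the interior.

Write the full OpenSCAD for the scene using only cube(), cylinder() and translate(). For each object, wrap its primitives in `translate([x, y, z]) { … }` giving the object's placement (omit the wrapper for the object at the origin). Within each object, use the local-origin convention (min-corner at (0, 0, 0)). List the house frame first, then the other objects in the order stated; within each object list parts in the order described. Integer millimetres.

cube([2680, 195, 2810]);
translate([0, 5385, 0]) cube([2680, 195, 2810]);
translate([0, 195, 0]) cube([195, 5190, 2810]);
translate([2485, 195, 0]) cube([195, 5190, 2810]);
translate([1107, 2762, 0]) {
  cube([32, 56, 1910]);
  translate([434, 0, 0]) cube([32, 56, 1910]);
  translate([32, 0, 296]) cube([402, 56, 20]);
  translate([32, 0, 576]) cube([402, 56, 20]);
  translate([32, 0, 856]) cube([402, 56, 20]);
  translate([32, 0, 1136]) cube([402, 56, 20]);
  translate([32, 0, 1416]) cube([402, 56, 20]);
  translate([32, 0, 1696]) cube([402, 56, 20]);
}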